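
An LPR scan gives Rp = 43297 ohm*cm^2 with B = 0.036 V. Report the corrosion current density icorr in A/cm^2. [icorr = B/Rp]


Apply the Stern-Geary relation: icorr = B / Rp
icorr = 0.036 / 43297 = 8.315×10^-7 A/cm^2

8.315×10^-7 A/cm^2


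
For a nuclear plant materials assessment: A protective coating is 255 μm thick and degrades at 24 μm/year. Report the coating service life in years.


Service life = thickness / degradation rate
Life = 255 / 24 = 10.6 years

10.6 years


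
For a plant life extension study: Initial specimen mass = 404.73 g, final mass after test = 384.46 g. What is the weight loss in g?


Weight loss = initial − final
WL = 404.73 − 384.46 = 20.27 g

20.27 g


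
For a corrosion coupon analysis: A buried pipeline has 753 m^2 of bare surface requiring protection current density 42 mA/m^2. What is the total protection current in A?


I = area * current density, then convert mA → A (÷1000)
I = 753 * 42 / 1000 = 31.63 A

31.63 A


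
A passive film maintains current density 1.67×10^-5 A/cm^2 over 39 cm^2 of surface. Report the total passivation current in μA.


I = i_pass * A, then convert A → μA (×10^6)
I = 1.67×10^-5 * 39 * 10^6 = 651.3 μA

651.3 μA


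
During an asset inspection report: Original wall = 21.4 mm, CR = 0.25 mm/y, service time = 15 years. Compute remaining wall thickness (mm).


Remaining wall = original − CR × time
t = 21.4 − 0.25*15 = 21.4 − 3.75 = 17.65 mm

17.65 mm


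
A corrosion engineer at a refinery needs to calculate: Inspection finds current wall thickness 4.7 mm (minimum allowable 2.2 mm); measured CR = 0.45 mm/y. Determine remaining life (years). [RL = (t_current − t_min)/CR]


Apply the remaining-life relation: RL = (t_current − t_min) / CR
RL = (4.7 − 2.2) / 0.45 = 2.5 / 0.45 = 5.6 years

5.6 years


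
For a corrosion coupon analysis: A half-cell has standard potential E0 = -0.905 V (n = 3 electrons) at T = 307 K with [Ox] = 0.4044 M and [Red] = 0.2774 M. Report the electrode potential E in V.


Apply the Nernst equation: E = E0 + (RT/nF)*ln([Ox]/[Red])
Step 1: RT/nF = 8.314*307/(3*96485) = 0.00881794 V
Step 2: [Ox]/[Red] = 0.4044/0.2774 = 1.457823
Step 3: ln(1.457823) = 0.376944
Step 4: correction = 0.00881794 * 0.376944 = 0.003 V
E = -0.905 + 0.003 = -0.902 V

-0.902 V


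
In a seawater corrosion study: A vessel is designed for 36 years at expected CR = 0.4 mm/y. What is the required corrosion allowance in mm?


Corrosion allowance = CR × design life
CA = 0.4 * 36 = 14.4 mm

14.4 mm


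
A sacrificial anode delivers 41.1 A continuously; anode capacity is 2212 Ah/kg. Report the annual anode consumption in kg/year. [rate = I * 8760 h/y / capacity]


Annual consumption = current * hours per year / capacity
Rate = 41.1 * 8760 / 2212 = 162.8 kg/year

162.8 kg/year


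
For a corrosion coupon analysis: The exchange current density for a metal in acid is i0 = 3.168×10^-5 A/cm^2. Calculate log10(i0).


i0 = 3.168×10^-5 A/cm^2
log10(i0) = -4.499

-4.499


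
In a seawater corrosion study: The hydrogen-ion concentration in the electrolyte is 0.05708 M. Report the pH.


pH = −log10[H+]
pH = −log10(0.05708) = 1.24

1.24


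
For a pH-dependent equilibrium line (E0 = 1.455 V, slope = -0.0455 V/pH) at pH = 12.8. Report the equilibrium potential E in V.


Apply the Pourbaix line equation: E = E0 + slope*pH
E = 1.455 + (-0.0455)*12.8 = 1.455 + (-0.5824) = 0.8726 V
Rounded to 3 decimal places: E = 0.873 V

0.873 V


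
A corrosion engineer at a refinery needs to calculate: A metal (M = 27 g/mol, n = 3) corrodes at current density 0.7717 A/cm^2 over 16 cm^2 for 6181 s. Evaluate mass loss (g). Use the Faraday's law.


Apply Faraday's law: m = i*A*t*M / (n*F)
Total charge passed Q = i*A*t = 0.7717*16*6181 = 76318.0432 C
m = Q*M/(n*F) = 76318.0432*27/(3*96485) = 7.1189 g

7.1189 g


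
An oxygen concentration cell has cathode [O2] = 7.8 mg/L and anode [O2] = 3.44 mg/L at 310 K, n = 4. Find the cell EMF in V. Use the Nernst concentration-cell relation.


Apply the Nernst concentration-cell relation: E = (RT/nF)*ln(C_cathode/C_anode)
RT/nF = 8.314*310/(4*96485) = 0.00667808 V
ln(7.8/3.44) = 0.81865
E = 0.00667808 * 0.81865 = 0.00547 V

0.00547 V


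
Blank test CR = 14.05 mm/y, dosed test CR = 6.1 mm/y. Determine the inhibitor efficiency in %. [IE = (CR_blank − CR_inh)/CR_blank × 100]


Apply the inhibitor-efficiency definition: IE = (CR_blank − CR_inh)/CR_blank × 100
IE = (14.05 − 6.1) / 14.05 × 100
IE = 7.95 / 14.05 × 100 = 56.6 %

56.6 %


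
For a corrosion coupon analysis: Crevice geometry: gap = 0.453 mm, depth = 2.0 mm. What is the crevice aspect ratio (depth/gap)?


Aspect ratio = depth / gap
Ratio = 2.0 / 0.453 = 4.4

4.4


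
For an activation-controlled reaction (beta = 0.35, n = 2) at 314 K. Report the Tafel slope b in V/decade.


Apply the Tafel slope relation: b = 2.303*R*T/(beta*n*F)
Numerator: 2.303 * 8.314 * 314 = 6012.2
Denominator: 0.35 * 2 * 96485 = 67539.5
b = 6012.2 / 67539.5 = 0.089 V/decade

0.089 V/decade


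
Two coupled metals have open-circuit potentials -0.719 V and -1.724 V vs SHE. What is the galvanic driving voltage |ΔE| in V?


Driving voltage is the absolute potential difference.
|ΔE| = |-0.719 − (-1.724)| = 1.005 V

1.005 V


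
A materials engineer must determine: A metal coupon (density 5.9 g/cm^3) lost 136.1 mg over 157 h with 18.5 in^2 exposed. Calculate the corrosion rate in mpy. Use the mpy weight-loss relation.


Apply the mpy weight-loss relation: CR = 534 * W / (D * A * T)
Numerator: 534 * 136.1 = 72677.4
Denominator: 5.9 * 18.5 * 157 = 17136.55
CR = 72677.4 / 17136.55 = 4.241 mpy

4.241 mpy


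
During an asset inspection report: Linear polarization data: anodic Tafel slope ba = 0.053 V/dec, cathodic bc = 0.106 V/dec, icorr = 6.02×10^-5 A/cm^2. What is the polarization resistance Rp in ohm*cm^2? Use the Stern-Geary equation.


Apply the Stern-Geary equation: Rp = ba*bc / (2.303*icorr*(ba+bc))
ba*bc = 0.053*0.106 = 0.005618
ba+bc = 0.159; 2.303*icorr*(ba+bc) = 2.303*6.02×10^-5*0.159 = 2.2043855×10^-5
Rp = 0.005618 / 2.2043855×10^-5 = 254.9 ohm*cm^2

254.9 ohm*cm^2


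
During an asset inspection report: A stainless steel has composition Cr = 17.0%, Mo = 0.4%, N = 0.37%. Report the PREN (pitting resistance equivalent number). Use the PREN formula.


Apply the PREN formula: PREN = Cr + 3.3*Mo + 16*N
PREN = 17.0 + 3.3*0.4 + 16*0.37
PREN = 17.0 + 1.32 + 5.92 = 24.24

24.24


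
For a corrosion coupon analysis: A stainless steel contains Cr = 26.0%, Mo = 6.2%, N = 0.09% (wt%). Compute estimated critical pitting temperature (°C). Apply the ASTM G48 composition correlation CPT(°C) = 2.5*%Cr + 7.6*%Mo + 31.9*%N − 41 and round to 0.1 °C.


Apply the ASTM G48 empirical CPT estimate: CPT(°C) = 2.5*%Cr + 7.6*%Mo + 31.9*%N − 41
2.5*26.0 = 65; 7.6*6.2 = 47.12; 31.9*0.09 = 2.871
CPT = 65 + 47.12 + 2.871 − 41 = 73.991 °C
Rounded to 0.1 °C: CPT ≈ 74.0 °C

74.0 °C


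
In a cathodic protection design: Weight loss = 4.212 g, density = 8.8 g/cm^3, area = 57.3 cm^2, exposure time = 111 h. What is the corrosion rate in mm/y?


Apply the mm/y weight-loss relation: CR = 87600 * W / (D * A * T)
Numerator: 87600 * 4.212 = 368971.2
Denominator: 8.8 * 57.3 * 111 = 55970.64
CR = 368971.2 / 55970.64 = 6.592228 mm/y

6.592228 mm/y


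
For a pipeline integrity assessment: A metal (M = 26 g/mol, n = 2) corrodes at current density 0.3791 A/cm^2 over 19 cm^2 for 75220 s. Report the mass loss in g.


Apply Faraday's law: m = i*A*t*M / (n*F)
Total charge passed Q = i*A*t = 0.3791*19*75220 = 541802.138 C
m = Q*M/(n*F) = 541802.138*26/(2*96485) = 73.0002 g

73.0002 g


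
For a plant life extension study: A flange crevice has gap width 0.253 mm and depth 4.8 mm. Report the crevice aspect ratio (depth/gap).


Aspect ratio = depth / gap
Ratio = 4.8 / 0.253 = 19.0

19.0


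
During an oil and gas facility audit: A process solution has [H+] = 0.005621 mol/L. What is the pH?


pH = −log10[H+]
pH = −log10(0.005621) = 2.25

2.25


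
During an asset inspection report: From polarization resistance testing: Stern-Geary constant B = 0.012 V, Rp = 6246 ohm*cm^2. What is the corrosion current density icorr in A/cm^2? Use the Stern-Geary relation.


Apply the Stern-Geary relation: icorr = B / Rp
icorr = 0.012 / 6246 = 1.921×10^-6 A/cm^2

1.921×10^-6 A/cm^2


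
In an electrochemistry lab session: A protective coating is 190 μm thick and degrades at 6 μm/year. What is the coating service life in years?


Service life = thickness / degradation rate
Life = 190 / 6 = 31.7 years

31.7 years


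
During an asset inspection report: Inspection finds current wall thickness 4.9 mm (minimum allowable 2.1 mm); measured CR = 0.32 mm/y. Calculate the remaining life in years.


Apply the remaining-life relation: RL = (t_current − t_min) / CR
RL = (4.9 − 2.1) / 0.32 = 2.8 / 0.32 = 8.8 years

8.8 years


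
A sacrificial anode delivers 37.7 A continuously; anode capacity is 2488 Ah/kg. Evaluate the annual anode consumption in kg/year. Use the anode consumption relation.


Annual consumption = current * hours per year / capacity
Rate = 37.7 * 8760 / 2488 = 132.7 kg/year

132.7 kg/year


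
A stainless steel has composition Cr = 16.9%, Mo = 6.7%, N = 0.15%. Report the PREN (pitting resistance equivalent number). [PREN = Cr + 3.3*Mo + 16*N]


Apply the PREN formula: PREN = Cr + 3.3*Mo + 16*N
PREN = 16.9 + 3.3*6.7 + 16*0.15
PREN = 16.9 + 22.11 + 2.4 = 41.41

41.41


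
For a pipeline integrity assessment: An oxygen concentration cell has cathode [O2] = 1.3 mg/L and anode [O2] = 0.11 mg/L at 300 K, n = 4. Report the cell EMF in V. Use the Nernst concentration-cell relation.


Apply the Nernst concentration-cell relation: E = (RT/nF)*ln(C_cathode/C_anode)
RT/nF = 8.314*300/(4*96485) = 0.00646266 V
ln(1.3/0.11) = 2.46964
E = 0.00646266 * 2.46964 = 0.01596 V

0.01596 V


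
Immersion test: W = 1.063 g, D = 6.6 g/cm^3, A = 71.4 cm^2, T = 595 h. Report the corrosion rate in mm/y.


Apply the mm/y weight-loss relation: CR = 87600 * W / (D * A * T)
Numerator: 87600 * 1.063 = 93118.8
Denominator: 6.6 * 71.4 * 595 = 280387.8
CR = 93118.8 / 280387.8 = 0.33211 mm/y

0.33211 mm/y


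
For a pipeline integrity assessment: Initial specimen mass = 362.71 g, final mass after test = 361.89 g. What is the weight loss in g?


Weight loss = initial − final
WL = 362.71 − 361.89 = 0.82 g

0.82 g


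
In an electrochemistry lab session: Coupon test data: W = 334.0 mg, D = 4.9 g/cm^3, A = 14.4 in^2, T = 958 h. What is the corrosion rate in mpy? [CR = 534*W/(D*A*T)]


Apply the mpy weight-loss relation: CR = 534 * W / (D * A * T)
Numerator: 534 * 334.0 = 178356.0
Denominator: 4.9 * 14.4 * 958 = 67596.48
CR = 178356.0 / 67596.48 = 2.639 mpy

2.639 mpy


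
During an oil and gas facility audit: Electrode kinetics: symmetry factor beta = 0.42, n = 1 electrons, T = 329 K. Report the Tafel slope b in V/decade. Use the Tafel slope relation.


Apply the Tafel slope relation: b = 2.303*R*T/(beta*n*F)
Numerator: 2.303 * 8.314 * 329 = 6299.41
Denominator: 0.42 * 1 * 96485 = 40523.7
b = 6299.41 / 40523.7 = 0.1555 V/decade

0.1555 V/decade


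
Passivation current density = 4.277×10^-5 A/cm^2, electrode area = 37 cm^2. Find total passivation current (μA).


I = i_pass * A, then convert A → μA (×10^6)
I = 4.277×10^-5 * 37 * 10^6 = 1582.49 μA

1582.49 μA


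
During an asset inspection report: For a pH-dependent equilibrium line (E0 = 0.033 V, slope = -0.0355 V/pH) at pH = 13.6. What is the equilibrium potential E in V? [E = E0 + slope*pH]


Apply the Pourbaix line equation: E = E0 + slope*pH
E = 0.033 + (-0.0355)*13.6 = 0.033 + (-0.4828) = -0.4498 V
Rounded to 3 decimal places: E = -0.450 V

-0.450 V


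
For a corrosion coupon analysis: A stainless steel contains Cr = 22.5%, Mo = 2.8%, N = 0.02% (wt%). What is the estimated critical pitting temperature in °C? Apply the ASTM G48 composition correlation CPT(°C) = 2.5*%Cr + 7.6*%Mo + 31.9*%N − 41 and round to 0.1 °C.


Apply the ASTM G48 empirical CPT estimate: CPT(°C) = 2.5*%Cr + 7.6*%Mo + 31.9*%N − 41
2.5*22.5 = 56.25; 7.6*2.8 = 21.28; 31.9*0.02 = 0.638
CPT = 56.25 + 21.28 + 0.638 − 41 = 37.168 °C
Rounded to 0.1 °C: CPT ≈ 37.2 °C

37.2 °C


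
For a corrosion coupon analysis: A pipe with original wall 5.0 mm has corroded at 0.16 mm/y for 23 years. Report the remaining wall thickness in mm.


Remaining wall = original − CR × time
t = 5.0 − 0.16*23 = 5.0 − 3.68 = 1.32 mm

1.32 mm


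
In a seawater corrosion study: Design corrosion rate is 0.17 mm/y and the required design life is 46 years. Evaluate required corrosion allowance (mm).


Corrosion allowance = CR × design life
CA = 0.17 * 46 = 7.82 mm

7.82 mm


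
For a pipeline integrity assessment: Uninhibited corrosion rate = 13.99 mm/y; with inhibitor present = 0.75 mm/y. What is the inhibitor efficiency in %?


Apply the inhibitor-efficiency definition: IE = (CR_blank − CR_inh)/CR_blank × 100
IE = (13.99 − 0.75) / 13.99 × 100
IE = 13.24 / 13.99 × 100 = 94.6 %

94.6 %


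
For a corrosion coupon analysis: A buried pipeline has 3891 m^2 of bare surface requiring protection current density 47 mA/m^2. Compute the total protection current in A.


I = area * current density, then convert mA → A (÷1000)
I = 3891 * 47 / 1000 = 182.88 A

182.88 A


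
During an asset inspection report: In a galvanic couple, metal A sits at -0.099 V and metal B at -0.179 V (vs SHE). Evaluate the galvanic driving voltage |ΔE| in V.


Driving voltage is the absolute potential difference.
|ΔE| = |-0.099 − (-0.179)| = 0.08 V

0.08 V


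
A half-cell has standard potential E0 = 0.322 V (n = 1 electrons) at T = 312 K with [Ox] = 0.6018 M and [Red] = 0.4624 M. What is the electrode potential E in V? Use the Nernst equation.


Apply the Nernst equation: E = E0 + (RT/nF)*ln([Ox]/[Red])
Step 1: RT/nF = 8.314*312/(1*96485) = 0.02688468 V
Step 2: [Ox]/[Red] = 0.6018/0.4624 = 1.301471
Step 3: ln(1.301471) = 0.263495
Step 4: correction = 0.02688468 * 0.263495 = 0.0071 V
E = 0.322 + 0.0071 = 0.3291 V

0.3291 V


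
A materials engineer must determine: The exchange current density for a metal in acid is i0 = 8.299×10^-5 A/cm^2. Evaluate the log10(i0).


i0 = 8.299×10^-5 A/cm^2
log10(i0) = -4.081

-4.081


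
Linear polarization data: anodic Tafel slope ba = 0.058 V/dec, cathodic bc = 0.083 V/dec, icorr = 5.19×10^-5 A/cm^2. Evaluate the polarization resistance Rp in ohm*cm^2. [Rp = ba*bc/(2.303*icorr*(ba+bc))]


Apply the Stern-Geary equation: Rp = ba*bc / (2.303*icorr*(ba+bc))
ba*bc = 0.058*0.083 = 0.004814
ba+bc = 0.141; 2.303*icorr*(ba+bc) = 2.303*5.19×10^-5*0.141 = 1.6853124×10^-5
Rp = 0.004814 / 1.6853124×10^-5 = 285.64 ohm*cm^2

285.64 ohm*cm^2


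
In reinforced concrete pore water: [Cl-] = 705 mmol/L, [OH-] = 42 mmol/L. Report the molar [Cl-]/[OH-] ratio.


Threshold parameter = [Cl-] / [OH-] (molar basis; both in mmol/L, so units cancel)
Ratio = 705 / 42 = 16.79

16.79


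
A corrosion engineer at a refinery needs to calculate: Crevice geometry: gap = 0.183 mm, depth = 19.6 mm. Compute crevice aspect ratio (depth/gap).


Aspect ratio = depth / gap
Ratio = 19.6 / 0.183 = 107.1

107.1


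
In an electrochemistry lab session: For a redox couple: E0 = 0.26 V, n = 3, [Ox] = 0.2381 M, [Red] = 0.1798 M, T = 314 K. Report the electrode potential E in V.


Apply the Nernst equation: E = E0 + (RT/nF)*ln([Ox]/[Red])
Step 1: RT/nF = 8.314*314/(3*96485) = 0.009019 V
Step 2: [Ox]/[Red] = 0.2381/0.1798 = 1.324249
Step 3: ln(1.324249) = 0.280846
Step 4: correction = 0.009019 * 0.280846 = 0.003 V
E = 0.26 + 0.003 = 0.263 V

0.263 V


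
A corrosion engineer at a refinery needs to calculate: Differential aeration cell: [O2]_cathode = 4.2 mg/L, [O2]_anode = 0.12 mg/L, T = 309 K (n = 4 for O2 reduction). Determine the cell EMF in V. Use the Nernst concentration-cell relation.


Apply the Nernst concentration-cell relation: E = (RT/nF)*ln(C_cathode/C_anode)
RT/nF = 8.314*309/(4*96485) = 0.00665654 V
ln(4.2/0.12) = 3.55535
E = 0.00665654 * 3.55535 = 0.02367 V

0.02367 V


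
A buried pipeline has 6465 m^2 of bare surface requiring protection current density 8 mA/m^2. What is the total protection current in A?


I = area * current density, then convert mA → A (÷1000)
I = 6465 * 8 / 1000 = 51.72 A

51.72 A


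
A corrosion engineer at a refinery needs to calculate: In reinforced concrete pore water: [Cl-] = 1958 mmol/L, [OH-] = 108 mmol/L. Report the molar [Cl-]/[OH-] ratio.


Threshold parameter = [Cl-] / [OH-] (molar basis; both in mmol/L, so units cancel)
Ratio = 1958 / 108 = 18.13

18.13


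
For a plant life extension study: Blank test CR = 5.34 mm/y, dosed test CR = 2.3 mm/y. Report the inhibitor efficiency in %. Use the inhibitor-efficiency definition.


Apply the inhibitor-efficiency definition: IE = (CR_blank − CR_inh)/CR_blank × 100
IE = (5.34 − 2.3) / 5.34 × 100
IE = 3.04 / 5.34 × 100 = 56.9 %

56.9 %


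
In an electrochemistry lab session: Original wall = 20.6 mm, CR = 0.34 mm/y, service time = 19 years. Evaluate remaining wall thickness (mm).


Remaining wall = original − CR × time
t = 20.6 − 0.34*19 = 20.6 − 6.46 = 14.14 mm

14.14 mm


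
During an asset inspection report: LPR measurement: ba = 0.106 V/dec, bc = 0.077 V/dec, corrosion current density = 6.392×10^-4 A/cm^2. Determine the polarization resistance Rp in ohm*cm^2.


Apply the Stern-Geary equation: Rp = ba*bc / (2.303*icorr*(ba+bc))
ba*bc = 0.106*0.077 = 0.008162
ba+bc = 0.183; 2.303*icorr*(ba+bc) = 2.303*6.392×10^-4*0.183 = 2.693902×10^-4
Rp = 0.008162 / 2.693902×10^-4 = 30.3 ohm*cm^2

30.3 ohm*cm^2


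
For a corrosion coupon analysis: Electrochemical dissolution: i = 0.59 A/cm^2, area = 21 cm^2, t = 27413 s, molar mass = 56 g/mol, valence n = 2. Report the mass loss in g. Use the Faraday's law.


Apply Faraday's law: m = i*A*t*M / (n*F)
Total charge passed Q = i*A*t = 0.59*21*27413 = 339647.07 C
m = Q*M/(n*F) = 339647.07*56/(2*96485) = 98.5658 g

98.5658 g


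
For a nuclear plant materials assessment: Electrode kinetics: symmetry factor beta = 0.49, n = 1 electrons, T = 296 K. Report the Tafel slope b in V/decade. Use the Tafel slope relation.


Apply the Tafel slope relation: b = 2.303*R*T/(beta*n*F)
Numerator: 2.303 * 8.314 * 296 = 5667.55
Denominator: 0.49 * 1 * 96485 = 47277.65
b = 5667.55 / 47277.65 = 0.12 V/decade

0.12 V/decade


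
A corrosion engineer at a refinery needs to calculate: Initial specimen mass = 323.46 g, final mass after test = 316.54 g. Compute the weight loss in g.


Weight loss = initial − final
WL = 323.46 − 316.54 = 6.92 g

6.92 g


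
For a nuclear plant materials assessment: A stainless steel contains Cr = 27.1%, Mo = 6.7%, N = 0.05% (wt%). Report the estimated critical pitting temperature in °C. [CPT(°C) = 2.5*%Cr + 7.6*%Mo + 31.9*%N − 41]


Apply the ASTM G48 empirical CPT estimate: CPT(°C) = 2.5*%Cr + 7.6*%Mo + 31.9*%N − 41
2.5*27.1 = 67.75; 7.6*6.7 = 50.92; 31.9*0.05 = 1.595
CPT = 67.75 + 50.92 + 1.595 − 41 = 79.265 °C
Rounded to 0.1 °C: CPT ≈ 79.3 °C

79.3 °C


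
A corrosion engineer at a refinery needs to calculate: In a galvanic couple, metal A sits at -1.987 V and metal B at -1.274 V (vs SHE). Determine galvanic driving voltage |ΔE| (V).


Driving voltage is the absolute potential difference.
|ΔE| = |-1.987 − (-1.274)| = 0.713 V

0.713 V


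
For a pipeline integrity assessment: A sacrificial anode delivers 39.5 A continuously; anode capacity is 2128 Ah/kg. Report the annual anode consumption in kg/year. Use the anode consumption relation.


Annual consumption = current * hours per year / capacity
Rate = 39.5 * 8760 / 2128 = 162.6 kg/year

162.6 kg/year


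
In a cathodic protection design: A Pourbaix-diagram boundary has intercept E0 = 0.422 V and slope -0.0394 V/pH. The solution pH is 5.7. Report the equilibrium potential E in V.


Apply the Pourbaix line equation: E = E0 + slope*pH
E = 0.422 + (-0.0394)*5.7 = 0.422 + (-0.22458) = 0.19742 V
Rounded to 3 decimal places: E = 0.197 V

0.197 V


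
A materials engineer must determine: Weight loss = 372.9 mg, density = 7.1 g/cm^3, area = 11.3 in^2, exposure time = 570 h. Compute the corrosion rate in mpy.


Apply the mpy weight-loss relation: CR = 534 * W / (D * A * T)
Numerator: 534 * 372.9 = 199128.6
Denominator: 7.1 * 11.3 * 570 = 45731.1
CR = 199128.6 / 45731.1 = 4.354 mpy

4.354 mpy


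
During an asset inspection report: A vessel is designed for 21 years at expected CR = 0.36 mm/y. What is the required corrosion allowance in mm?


Corrosion allowance = CR × design life
CA = 0.36 * 21 = 7.56 mm

7.56 mm


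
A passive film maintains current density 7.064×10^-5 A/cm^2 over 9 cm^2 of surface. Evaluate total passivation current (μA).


I = i_pass * A, then convert A → μA (×10^6)
I = 7.064×10^-5 * 9 * 10^6 = 635.76 μA

635.76 μA


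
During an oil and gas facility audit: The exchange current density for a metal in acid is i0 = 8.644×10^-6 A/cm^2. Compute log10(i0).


i0 = 8.644×10^-6 A/cm^2
log10(i0) = -5.063

-5.063


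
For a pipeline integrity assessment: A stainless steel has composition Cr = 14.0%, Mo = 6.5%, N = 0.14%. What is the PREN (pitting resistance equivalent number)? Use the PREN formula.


Apply the PREN formula: PREN = Cr + 3.3*Mo + 16*N
PREN = 14.0 + 3.3*6.5 + 16*0.14
PREN = 14.0 + 21.45 + 2.24 = 37.69

37.69


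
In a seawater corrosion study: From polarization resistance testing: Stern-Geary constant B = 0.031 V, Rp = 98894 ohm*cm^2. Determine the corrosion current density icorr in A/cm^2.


Apply the Stern-Geary relation: icorr = B / Rp
icorr = 0.031 / 98894 = 3.135×10^-7 A/cm^2

3.135×10^-7 A/cm^2


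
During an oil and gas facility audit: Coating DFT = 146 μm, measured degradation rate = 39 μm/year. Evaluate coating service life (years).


Service life = thickness / degradation rate
Life = 146 / 39 = 3.7 years

3.7 years


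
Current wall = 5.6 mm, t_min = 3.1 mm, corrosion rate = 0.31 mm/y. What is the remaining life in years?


Apply the remaining-life relation: RL = (t_current − t_min) / CR
RL = (5.6 − 3.1) / 0.31 = 2.5 / 0.31 = 8.1 years

8.1 years


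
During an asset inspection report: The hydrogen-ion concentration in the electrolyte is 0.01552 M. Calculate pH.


pH = −log10[H+]
pH = −log10(0.01552) = 1.81

1.81


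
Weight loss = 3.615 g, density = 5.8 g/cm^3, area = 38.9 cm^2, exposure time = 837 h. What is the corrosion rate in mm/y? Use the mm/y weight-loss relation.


Apply the mm/y weight-loss relation: CR = 87600 * W / (D * A * T)
Numerator: 87600 * 3.615 = 316674.0
Denominator: 5.8 * 38.9 * 837 = 188843.94
CR = 316674.0 / 188843.94 = 1.676908 mm/y

1.676908 mm/y


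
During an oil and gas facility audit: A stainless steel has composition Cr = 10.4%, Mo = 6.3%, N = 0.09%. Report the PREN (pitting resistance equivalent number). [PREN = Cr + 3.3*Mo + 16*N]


Apply the PREN formula: PREN = Cr + 3.3*Mo + 16*N
PREN = 10.4 + 3.3*6.3 + 16*0.09
PREN = 10.4 + 20.79 + 1.44 = 32.63

32.63


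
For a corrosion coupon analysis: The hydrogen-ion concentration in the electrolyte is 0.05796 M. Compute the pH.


pH = −log10[H+]
pH = −log10(0.05796) = 1.24

1.24


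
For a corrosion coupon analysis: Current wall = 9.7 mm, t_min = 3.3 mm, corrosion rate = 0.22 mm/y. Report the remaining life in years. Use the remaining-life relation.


Apply the remaining-life relation: RL = (t_current − t_min) / CR
RL = (9.7 − 3.3) / 0.22 = 6.4 / 0.22 = 29.1 years

29.1 years


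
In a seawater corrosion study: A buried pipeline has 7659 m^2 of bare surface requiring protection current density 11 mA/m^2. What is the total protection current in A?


I = area * current density, then convert mA → A (÷1000)
I = 7659 * 11 / 1000 = 84.25 A

84.25 A


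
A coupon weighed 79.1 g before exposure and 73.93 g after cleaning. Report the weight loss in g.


Weight loss = initial − final
WL = 79.1 − 73.93 = 5.17 g

5.17 g


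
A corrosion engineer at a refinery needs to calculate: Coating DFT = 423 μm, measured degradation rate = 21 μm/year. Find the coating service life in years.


Service life = thickness / degradation rate
Life = 423 / 21 = 20.1 years

20.1 years


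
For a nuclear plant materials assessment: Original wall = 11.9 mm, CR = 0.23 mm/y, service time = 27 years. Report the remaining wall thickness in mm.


Remaining wall = original − CR × time
t = 11.9 − 0.23*27 = 11.9 − 6.21 = 5.69 mm

5.69 mm


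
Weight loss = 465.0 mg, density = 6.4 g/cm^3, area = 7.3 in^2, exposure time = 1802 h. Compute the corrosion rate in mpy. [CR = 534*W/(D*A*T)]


Apply the mpy weight-loss relation: CR = 534 * W / (D * A * T)
Numerator: 534 * 465.0 = 248310.0
Denominator: 6.4 * 7.3 * 1802 = 84189.44
CR = 248310.0 / 84189.44 = 2.949 mpy

2.949 mpy


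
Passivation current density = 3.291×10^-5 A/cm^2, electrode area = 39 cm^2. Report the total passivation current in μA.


I = i_pass * A, then convert A → μA (×10^6)
I = 3.291×10^-5 * 39 * 10^6 = 1283.49 μA

1283.49 μA


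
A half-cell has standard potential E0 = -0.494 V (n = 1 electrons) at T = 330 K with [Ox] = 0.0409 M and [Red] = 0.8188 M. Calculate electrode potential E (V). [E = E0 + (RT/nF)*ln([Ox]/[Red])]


Apply the Nernst equation: E = E0 + (RT/nF)*ln([Ox]/[Red])
Step 1: RT/nF = 8.314*330/(1*96485) = 0.02843572 V
Step 2: [Ox]/[Red] = 0.0409/0.8188 = 0.049951
Step 3: ln(0.049951) = -2.996713
Step 4: correction = 0.02843572 * -2.996713 = -0.0852 V
E = -0.494 + -0.0852 = -0.5792 V

-0.5792 V


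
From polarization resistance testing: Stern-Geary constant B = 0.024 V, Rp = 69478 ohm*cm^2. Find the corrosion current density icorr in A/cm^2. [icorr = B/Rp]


Apply the Stern-Geary relation: icorr = B / Rp
icorr = 0.024 / 69478 = 3.454×10^-7 A/cm^2

3.454×10^-7 A/cm^2


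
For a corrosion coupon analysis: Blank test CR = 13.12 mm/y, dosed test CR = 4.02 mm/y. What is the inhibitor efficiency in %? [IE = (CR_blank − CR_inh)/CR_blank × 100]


Apply the inhibitor-efficiency definition: IE = (CR_blank − CR_inh)/CR_blank × 100
IE = (13.12 − 4.02) / 13.12 × 100
IE = 9.1 / 13.12 × 100 = 69.4 %

69.4 %


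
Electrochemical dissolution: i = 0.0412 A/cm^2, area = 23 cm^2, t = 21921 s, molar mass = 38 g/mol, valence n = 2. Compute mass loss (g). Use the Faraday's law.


Apply Faraday's law: m = i*A*t*M / (n*F)
Total charge passed Q = i*A*t = 0.0412*23*21921 = 20772.3396 C
m = Q*M/(n*F) = 20772.3396*38/(2*96485) = 4.09053 g

4.09053 g


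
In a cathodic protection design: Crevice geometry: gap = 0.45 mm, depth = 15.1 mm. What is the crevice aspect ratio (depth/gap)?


Aspect ratio = depth / gap
Ratio = 15.1 / 0.45 = 33.6

33.6


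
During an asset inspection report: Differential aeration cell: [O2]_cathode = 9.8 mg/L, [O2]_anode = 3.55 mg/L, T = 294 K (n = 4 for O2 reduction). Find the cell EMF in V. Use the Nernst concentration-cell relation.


Apply the Nernst concentration-cell relation: E = (RT/nF)*ln(C_cathode/C_anode)
RT/nF = 8.314*294/(4*96485) = 0.00633341 V
ln(9.8/3.55) = 1.01543
E = 0.00633341 * 1.01543 = 0.00643 V

0.00643 V


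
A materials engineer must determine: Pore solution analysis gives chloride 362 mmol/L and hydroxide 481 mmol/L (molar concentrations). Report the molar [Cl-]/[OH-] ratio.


Threshold parameter = [Cl-] / [OH-] (molar basis; both in mmol/L, so units cancel)
Ratio = 362 / 481 = 0.75

0.75


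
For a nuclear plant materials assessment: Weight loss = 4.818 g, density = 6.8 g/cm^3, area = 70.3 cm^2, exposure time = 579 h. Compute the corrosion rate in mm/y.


Apply the mm/y weight-loss relation: CR = 87600 * W / (D * A * T)
Numerator: 87600 * 4.818 = 422056.8
Denominator: 6.8 * 70.3 * 579 = 276785.16
CR = 422056.8 / 276785.16 = 1.524853 mm/y

1.524853 mm/y


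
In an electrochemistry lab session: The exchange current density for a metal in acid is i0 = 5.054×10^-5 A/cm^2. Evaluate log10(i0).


i0 = 5.054×10^-5 A/cm^2
log10(i0) = -4.296

-4.296


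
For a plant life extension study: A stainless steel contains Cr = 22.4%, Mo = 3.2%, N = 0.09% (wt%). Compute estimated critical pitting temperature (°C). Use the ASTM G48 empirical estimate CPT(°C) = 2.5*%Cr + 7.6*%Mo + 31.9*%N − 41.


Apply the ASTM G48 empirical CPT estimate: CPT(°C) = 2.5*%Cr + 7.6*%Mo + 31.9*%N − 41
2.5*22.4 = 56; 7.6*3.2 = 24.32; 31.9*0.09 = 2.871
CPT = 56 + 24.32 + 2.871 − 41 = 42.191 °C
Rounded to 0.1 °C: CPT ≈ 42.2 °C

42.2 °C


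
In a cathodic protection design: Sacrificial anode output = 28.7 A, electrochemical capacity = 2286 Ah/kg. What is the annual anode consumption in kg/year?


Annual consumption = current * hours per year / capacity
Rate = 28.7 * 8760 / 2286 = 110.0 kg/year

110.0 kg/year


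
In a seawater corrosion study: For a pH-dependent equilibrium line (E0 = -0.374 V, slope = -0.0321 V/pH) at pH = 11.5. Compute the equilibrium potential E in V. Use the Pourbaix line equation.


Apply the Pourbaix line equation: E = E0 + slope*pH
E = -0.374 + (-0.0321)*11.5 = -0.374 + (-0.36915) = -0.74315 V
Rounded to 3 decimal places: E = -0.743 V

-0.743 V


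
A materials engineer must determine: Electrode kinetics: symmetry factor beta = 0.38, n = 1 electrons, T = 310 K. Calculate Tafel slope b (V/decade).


Apply the Tafel slope relation: b = 2.303*R*T/(beta*n*F)
Numerator: 2.303 * 8.314 * 310 = 5935.61
Denominator: 0.38 * 1 * 96485 = 36664.3
b = 5935.61 / 36664.3 = 0.1619 V/decade

0.1619 V/decade


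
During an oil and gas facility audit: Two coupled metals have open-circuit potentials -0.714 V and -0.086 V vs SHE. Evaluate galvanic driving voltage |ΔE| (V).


Driving voltage is the absolute potential difference.
|ΔE| = |-0.714 − (-0.086)| = 0.628 V

0.628 V


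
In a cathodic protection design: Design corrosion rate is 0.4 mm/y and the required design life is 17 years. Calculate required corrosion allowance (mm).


Corrosion allowance = CR × design life
CA = 0.4 * 17 = 6.8 mm

6.8 mm


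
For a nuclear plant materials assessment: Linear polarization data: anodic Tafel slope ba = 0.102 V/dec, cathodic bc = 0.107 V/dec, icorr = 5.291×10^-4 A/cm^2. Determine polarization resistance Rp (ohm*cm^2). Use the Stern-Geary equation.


Apply the Stern-Geary equation: Rp = ba*bc / (2.303*icorr*(ba+bc))
ba*bc = 0.102*0.107 = 0.010914
ba+bc = 0.209; 2.303*icorr*(ba+bc) = 2.303*5.291×10^-4*0.209 = 2.5467012×10^-4
Rp = 0.010914 / 2.5467012×10^-4 = 42.86 ohm*cm^2

42.86 ohm*cm^2


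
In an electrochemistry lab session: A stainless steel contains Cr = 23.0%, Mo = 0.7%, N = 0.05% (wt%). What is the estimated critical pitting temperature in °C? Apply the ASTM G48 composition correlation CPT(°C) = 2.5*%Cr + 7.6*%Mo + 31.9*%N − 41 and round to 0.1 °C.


Apply the ASTM G48 empirical CPT estimate: CPT(°C) = 2.5*%Cr + 7.6*%Mo + 31.9*%N − 41
2.5*23.0 = 57.5; 7.6*0.7 = 5.32; 31.9*0.05 = 1.595
CPT = 57.5 + 5.32 + 1.595 − 41 = 23.415 °C
Rounded to 0.1 °C: CPT ≈ 23.4 °C

23.4 °C


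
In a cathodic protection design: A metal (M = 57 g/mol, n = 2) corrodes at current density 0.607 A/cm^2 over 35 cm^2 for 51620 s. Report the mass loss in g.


Apply Faraday's law: m = i*A*t*M / (n*F)
Total charge passed Q = i*A*t = 0.607*35*51620 = 1096666.9 C
m = Q*M/(n*F) = 1096666.9*57/(2*96485) = 323.9364 g

323.9364 g


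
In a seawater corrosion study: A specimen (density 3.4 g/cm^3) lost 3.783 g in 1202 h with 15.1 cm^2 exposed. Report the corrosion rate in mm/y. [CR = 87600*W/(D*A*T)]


Apply the mm/y weight-loss relation: CR = 87600 * W / (D * A * T)
Numerator: 87600 * 3.783 = 331390.8
Denominator: 3.4 * 15.1 * 1202 = 61710.68
CR = 331390.8 / 61710.68 = 5.37007 mm/y

5.37007 mm/y


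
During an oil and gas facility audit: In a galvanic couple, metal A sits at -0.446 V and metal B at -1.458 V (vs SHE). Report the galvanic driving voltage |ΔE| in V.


Driving voltage is the absolute potential difference.
|ΔE| = |-0.446 − (-1.458)| = 1.012 V

1.012 V


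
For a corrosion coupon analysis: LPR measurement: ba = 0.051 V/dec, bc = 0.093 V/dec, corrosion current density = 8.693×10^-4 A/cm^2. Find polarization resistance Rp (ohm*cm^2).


Apply the Stern-Geary equation: Rp = ba*bc / (2.303*icorr*(ba+bc))
ba*bc = 0.051*0.093 = 0.004743
ba+bc = 0.144; 2.303*icorr*(ba+bc) = 2.303*8.693×10^-4*0.144 = 2.882877×10^-4
Rp = 0.004743 / 2.882877×10^-4 = 16.45 ohm*cm^2

16.45 ohm*cm^2


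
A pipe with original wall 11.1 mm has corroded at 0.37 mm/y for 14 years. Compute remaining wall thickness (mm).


Remaining wall = original − CR × time
t = 11.1 − 0.37*14 = 11.1 − 5.18 = 5.92 mm

5.92 mm


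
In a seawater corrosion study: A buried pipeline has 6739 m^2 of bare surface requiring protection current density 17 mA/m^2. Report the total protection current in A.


I = area * current density, then convert mA → A (÷1000)
I = 6739 * 17 / 1000 = 114.56 A

114.56 A


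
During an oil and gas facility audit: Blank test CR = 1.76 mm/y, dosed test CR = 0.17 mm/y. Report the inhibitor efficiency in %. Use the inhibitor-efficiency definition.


Apply the inhibitor-efficiency definition: IE = (CR_blank − CR_inh)/CR_blank × 100
IE = (1.76 − 0.17) / 1.76 × 100
IE = 1.59 / 1.76 × 100 = 90.3 %

90.3 %


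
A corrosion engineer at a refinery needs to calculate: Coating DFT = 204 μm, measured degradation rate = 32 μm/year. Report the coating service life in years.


Service life = thickness / degradation rate
Life = 204 / 32 = 6.4 years

6.4 years


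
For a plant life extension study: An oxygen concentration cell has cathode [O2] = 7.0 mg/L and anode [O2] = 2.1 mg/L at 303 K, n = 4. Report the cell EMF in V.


Apply the Nernst concentration-cell relation: E = (RT/nF)*ln(C_cathode/C_anode)
RT/nF = 8.314*303/(4*96485) = 0.00652729 V
ln(7.0/2.1) = 1.20397
E = 0.00652729 * 1.20397 = 0.00786 V

0.00786 V


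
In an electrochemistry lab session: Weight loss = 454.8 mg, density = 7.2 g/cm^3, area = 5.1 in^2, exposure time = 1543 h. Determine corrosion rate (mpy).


Apply the mpy weight-loss relation: CR = 534 * W / (D * A * T)
Numerator: 534 * 454.8 = 242863.2
Denominator: 7.2 * 5.1 * 1543 = 56658.96
CR = 242863.2 / 56658.96 = 4.2864 mpy

4.2864 mpy


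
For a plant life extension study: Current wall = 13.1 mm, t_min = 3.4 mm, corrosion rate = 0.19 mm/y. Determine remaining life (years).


Apply the remaining-life relation: RL = (t_current − t_min) / CR
RL = (13.1 − 3.4) / 0.19 = 9.7 / 0.19 = 51.1 years

51.1 years


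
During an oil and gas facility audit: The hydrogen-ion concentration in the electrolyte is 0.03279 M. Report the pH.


pH = −log10[H+]
pH = −log10(0.03279) = 1.48

1.48


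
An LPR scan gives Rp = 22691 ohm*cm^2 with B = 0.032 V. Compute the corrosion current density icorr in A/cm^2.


Apply the Stern-Geary relation: icorr = B / Rp
icorr = 0.032 / 22691 = 1.41×10^-6 A/cm^2

1.41×10^-6 A/cm^2


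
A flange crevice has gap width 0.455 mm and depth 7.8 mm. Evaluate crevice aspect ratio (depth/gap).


Aspect ratio = depth / gap
Ratio = 7.8 / 0.455 = 17.1

17.1


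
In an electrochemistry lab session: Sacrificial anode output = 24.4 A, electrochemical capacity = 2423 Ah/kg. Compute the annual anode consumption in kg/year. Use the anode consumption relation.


Annual consumption = current * hours per year / capacity
Rate = 24.4 * 8760 / 2423 = 88.2 kg/year

88.2 kg/year


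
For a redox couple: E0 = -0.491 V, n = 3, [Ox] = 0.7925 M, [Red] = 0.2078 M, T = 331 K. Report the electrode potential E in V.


Apply the Nernst equation: E = E0 + (RT/nF)*ln([Ox]/[Red])
Step 1: RT/nF = 8.314*331/(3*96485) = 0.00950729 V
Step 2: [Ox]/[Red] = 0.7925/0.2078 = 3.813763
Step 3: ln(3.813763) = 1.338616
Step 4: correction = 0.00950729 * 1.338616 = 0.0127 V
E = -0.491 + 0.0127 = -0.4783 V

-0.4783 V


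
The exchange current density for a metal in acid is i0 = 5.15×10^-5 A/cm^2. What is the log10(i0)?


i0 = 5.15×10^-5 A/cm^2
log10(i0) = -4.288

-4.288


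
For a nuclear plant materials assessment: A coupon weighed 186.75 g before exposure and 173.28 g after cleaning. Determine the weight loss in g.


Weight loss = initial − final
WL = 186.75 − 173.28 = 13.47 g

13.47 g


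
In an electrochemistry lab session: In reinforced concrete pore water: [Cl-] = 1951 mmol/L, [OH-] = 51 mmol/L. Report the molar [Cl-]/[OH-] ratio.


Threshold parameter = [Cl-] / [OH-] (molar basis; both in mmol/L, so units cancel)
Ratio = 1951 / 51 = 38.25

38.25


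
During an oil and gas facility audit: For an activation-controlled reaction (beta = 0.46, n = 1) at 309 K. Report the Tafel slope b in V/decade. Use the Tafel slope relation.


Apply the Tafel slope relation: b = 2.303*R*T/(beta*n*F)
Numerator: 2.303 * 8.314 * 309 = 5916.47
Denominator: 0.46 * 1 * 96485 = 44383.1
b = 5916.47 / 44383.1 = 0.1333 V/decade

0.1333 V/decade


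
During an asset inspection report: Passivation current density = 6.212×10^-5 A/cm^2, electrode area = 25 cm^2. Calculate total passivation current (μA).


I = i_pass * A, then convert A → μA (×10^6)
I = 6.212×10^-5 * 25 * 10^6 = 1553.0 μA

1553.0 μA


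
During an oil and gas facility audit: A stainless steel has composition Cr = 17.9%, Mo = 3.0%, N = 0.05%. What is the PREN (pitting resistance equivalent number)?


Apply the PREN formula: PREN = Cr + 3.3*Mo + 16*N
PREN = 17.9 + 3.3*3.0 + 16*0.05
PREN = 17.9 + 9.9 + 0.8 = 28.6

28.6


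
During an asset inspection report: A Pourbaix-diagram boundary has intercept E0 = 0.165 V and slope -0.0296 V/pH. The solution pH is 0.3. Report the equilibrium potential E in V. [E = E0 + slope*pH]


Apply the Pourbaix line equation: E = E0 + slope*pH
E = 0.165 + (-0.0296)*0.3 = 0.165 + (-0.00888) = 0.15612 V
Rounded to 4 decimal places: E = 0.1561 V

0.1561 V


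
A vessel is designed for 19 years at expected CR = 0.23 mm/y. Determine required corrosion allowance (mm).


Corrosion allowance = CR × design life
CA = 0.23 * 19 = 4.37 mm

4.37 mm


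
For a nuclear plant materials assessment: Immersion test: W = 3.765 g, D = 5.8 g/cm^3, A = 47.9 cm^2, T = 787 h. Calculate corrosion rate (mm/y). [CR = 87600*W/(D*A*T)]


Apply the mm/y weight-loss relation: CR = 87600 * W / (D * A * T)
Numerator: 87600 * 3.765 = 329814.0
Denominator: 5.8 * 47.9 * 787 = 218644.34
CR = 329814.0 / 218644.34 = 1.50845 mm/y

1.50845 mm/y


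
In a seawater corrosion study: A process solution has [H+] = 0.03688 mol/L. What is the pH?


pH = −log10[H+]
pH = −log10(0.03688) = 1.43

1.43


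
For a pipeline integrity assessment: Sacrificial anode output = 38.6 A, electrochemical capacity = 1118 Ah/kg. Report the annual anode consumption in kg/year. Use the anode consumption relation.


Annual consumption = current * hours per year / capacity
Rate = 38.6 * 8760 / 1118 = 302.4 kg/year

302.4 kg/year


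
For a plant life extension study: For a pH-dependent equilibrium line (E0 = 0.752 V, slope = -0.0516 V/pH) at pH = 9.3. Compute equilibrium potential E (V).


Apply the Pourbaix line equation: E = E0 + slope*pH
E = 0.752 + (-0.0516)*9.3 = 0.752 + (-0.47988) = 0.27212 V
Rounded to 4 decimal places: E = 0.2721 V

0.2721 V


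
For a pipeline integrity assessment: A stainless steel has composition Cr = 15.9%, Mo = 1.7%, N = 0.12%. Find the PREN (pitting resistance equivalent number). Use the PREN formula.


Apply the PREN formula: PREN = Cr + 3.3*Mo + 16*N
PREN = 15.9 + 3.3*1.7 + 16*0.12
PREN = 15.9 + 5.61 + 1.92 = 23.43

23.43


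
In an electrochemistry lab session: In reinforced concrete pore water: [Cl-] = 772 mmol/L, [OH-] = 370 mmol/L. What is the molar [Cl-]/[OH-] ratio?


Threshold parameter = [Cl-] / [OH-] (molar basis; both in mmol/L, so units cancel)
Ratio = 772 / 370 = 2.09

2.09
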